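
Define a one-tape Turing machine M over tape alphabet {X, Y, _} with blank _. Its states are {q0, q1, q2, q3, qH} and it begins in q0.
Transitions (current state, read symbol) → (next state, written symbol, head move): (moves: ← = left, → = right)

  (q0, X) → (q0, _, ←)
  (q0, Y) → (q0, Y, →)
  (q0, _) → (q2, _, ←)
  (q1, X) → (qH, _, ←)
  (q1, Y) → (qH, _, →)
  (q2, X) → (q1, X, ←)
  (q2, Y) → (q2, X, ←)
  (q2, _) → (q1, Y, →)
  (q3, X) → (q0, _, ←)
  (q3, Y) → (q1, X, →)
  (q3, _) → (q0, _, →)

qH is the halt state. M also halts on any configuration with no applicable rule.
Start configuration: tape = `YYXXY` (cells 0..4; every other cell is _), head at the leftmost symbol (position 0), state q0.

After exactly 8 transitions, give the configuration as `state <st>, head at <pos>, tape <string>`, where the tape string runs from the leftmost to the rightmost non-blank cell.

q0 | _[Y]YXXY   read Y → write Y, move →, go to q0
q0 | _Y[Y]XXY   read Y → write Y, move →, go to q0
q0 | _YY[X]XY   read X → write _, move ←, go to q0
q0 | _Y[Y]_XY   read Y → write Y, move →, go to q0
q0 | _YY[_]XY   read _ → write _, move ←, go to q2
q2 | _Y[Y]_XY   read Y → write X, move ←, go to q2
q2 | _[Y]X_XY   read Y → write X, move ←, go to q2
q2 | [_]XX_XY   read _ → write Y, move →, go to q1
q1 | Y[X]X_XY
After 8 steps: state q1, head at 0, tape YXX_XY.

state q1, head at 0, tape YXX_XY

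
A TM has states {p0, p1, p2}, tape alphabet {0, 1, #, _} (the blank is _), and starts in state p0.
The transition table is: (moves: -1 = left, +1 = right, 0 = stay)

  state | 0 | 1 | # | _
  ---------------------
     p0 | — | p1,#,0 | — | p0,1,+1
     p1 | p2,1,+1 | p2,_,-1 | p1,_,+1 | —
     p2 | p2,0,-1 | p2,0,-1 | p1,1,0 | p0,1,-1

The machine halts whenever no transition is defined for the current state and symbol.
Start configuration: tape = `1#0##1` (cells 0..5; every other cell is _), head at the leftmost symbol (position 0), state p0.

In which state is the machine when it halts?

p1

state=p0 head=0 tape=[1]#0##1   (p0,1)→(p1,#,0)
state=p1 head=0 tape=[#]#0##1   (p1,#)→(p1,_,+1)
state=p1 head=1 tape=_[#]0##1   (p1,#)→(p1,_,+1)
state=p1 head=2 tape=__[0]##1   (p1,0)→(p2,1,+1)
state=p2 head=3 tape=__1[#]#1   (p2,#)→(p1,1,0)
state=p1 head=3 tape=__1[1]#1   (p1,1)→(p2,_,-1)
state=p2 head=2 tape=__[1]_#1   (p2,1)→(p2,0,-1)
state=p2 head=1 tape=_[_]0_#1   (p2,_)→(p0,1,-1)
state=p0 head=0 tape=[_]10_#1   (p0,_)→(p0,1,+1)
state=p0 head=1 tape=1[1]0_#1   (p0,1)→(p1,#,0)
state=p1 head=1 tape=1[#]0_#1   (p1,#)→(p1,_,+1)
state=p1 head=2 tape=1_[0]_#1   (p1,0)→(p2,1,+1)
state=p2 head=3 tape=1_1[_]#1   (p2,_)→(p0,1,-1)
state=p0 head=2 tape=1_[1]1#1   (p0,1)→(p1,#,0)
state=p1 head=2 tape=1_[#]1#1   (p1,#)→(p1,_,+1)
state=p1 head=3 tape=1__[1]#1   (p1,1)→(p2,_,-1)
state=p2 head=2 tape=1_[_]_#1   (p2,_)→(p0,1,-1)
state=p0 head=1 tape=1[_]1_#1   (p0,_)→(p0,1,+1)
state=p0 head=2 tape=11[1]_#1   (p0,1)→(p1,#,0)
state=p1 head=2 tape=11[#]_#1   (p1,#)→(p1,_,+1)
state=p1 head=3 tape=11_[_]#1
No transition is defined for (p1, _); M halts in state p1.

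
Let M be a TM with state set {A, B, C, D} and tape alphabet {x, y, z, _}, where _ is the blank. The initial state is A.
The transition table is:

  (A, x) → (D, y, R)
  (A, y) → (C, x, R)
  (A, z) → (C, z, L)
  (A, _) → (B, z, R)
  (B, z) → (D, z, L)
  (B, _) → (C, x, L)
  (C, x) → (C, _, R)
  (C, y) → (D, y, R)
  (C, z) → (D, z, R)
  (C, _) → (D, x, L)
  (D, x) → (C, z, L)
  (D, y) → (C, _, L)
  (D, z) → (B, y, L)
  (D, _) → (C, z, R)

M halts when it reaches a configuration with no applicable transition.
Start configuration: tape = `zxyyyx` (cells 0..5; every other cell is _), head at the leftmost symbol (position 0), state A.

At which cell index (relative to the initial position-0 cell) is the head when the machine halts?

4

state=A head=0 tape=__[z]xyyyx   (A,z)→(C,z,L)
state=C head=-1 tape=_[_]zxyyyx   (C,_)→(D,x,L)
state=D head=-2 tape=[_]xzxyyyx   (D,_)→(C,z,R)
state=C head=-1 tape=z[x]zxyyyx   (C,x)→(C,_,R)
state=C head=0 tape=z_[z]xyyyx   (C,z)→(D,z,R)
state=D head=1 tape=z_z[x]yyyx   (D,x)→(C,z,L)
state=C head=0 tape=z_[z]zyyyx   (C,z)→(D,z,R)
state=D head=1 tape=z_z[z]yyyx   (D,z)→(B,y,L)
state=B head=0 tape=z_[z]yyyyx   (B,z)→(D,z,L)
state=D head=-1 tape=z[_]zyyyyx   (D,_)→(C,z,R)
state=C head=0 tape=zz[z]yyyyx   (C,z)→(D,z,R)
state=D head=1 tape=zzz[y]yyyx   (D,y)→(C,_,L)
state=C head=0 tape=zz[z]_yyyx   (C,z)→(D,z,R)
state=D head=1 tape=zzz[_]yyyx   (D,_)→(C,z,R)
state=C head=2 tape=zzzz[y]yyx   (C,y)→(D,y,R)
state=D head=3 tape=zzzzy[y]yx   (D,y)→(C,_,L)
state=C head=2 tape=zzzz[y]_yx   (C,y)→(D,y,R)
state=D head=3 tape=zzzzy[_]yx   (D,_)→(C,z,R)
state=C head=4 tape=zzzzyz[y]x   (C,y)→(D,y,R)
state=D head=5 tape=zzzzyzy[x]   (D,x)→(C,z,L)
state=C head=4 tape=zzzzyz[y]z   (C,y)→(D,y,R)
state=D head=5 tape=zzzzyzy[z]   (D,z)→(B,y,L)
state=B head=4 tape=zzzzyz[y]y
At halt the head is at cell 4.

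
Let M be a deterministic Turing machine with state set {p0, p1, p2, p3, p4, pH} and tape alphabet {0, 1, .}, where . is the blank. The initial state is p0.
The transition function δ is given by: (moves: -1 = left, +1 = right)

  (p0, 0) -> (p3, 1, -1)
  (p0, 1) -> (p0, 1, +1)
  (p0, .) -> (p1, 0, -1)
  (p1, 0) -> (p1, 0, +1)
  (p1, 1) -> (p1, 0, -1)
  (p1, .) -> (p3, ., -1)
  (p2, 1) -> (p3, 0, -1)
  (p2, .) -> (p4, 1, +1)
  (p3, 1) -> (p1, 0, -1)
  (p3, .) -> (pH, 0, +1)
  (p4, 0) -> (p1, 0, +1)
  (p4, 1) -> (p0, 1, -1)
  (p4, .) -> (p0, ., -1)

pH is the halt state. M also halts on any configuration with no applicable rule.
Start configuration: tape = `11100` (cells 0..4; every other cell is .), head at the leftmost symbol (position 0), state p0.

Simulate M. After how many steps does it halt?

9

state=p0 head=0 tape=..[1]1100   (p0,1)→(p0,1,+1)
state=p0 head=1 tape=..1[1]100   (p0,1)→(p0,1,+1)
state=p0 head=2 tape=..11[1]00   (p0,1)→(p0,1,+1)
state=p0 head=3 tape=..111[0]0   (p0,0)→(p3,1,-1)
state=p3 head=2 tape=..11[1]10   (p3,1)→(p1,0,-1)
state=p1 head=1 tape=..1[1]010   (p1,1)→(p1,0,-1)
state=p1 head=0 tape=..[1]0010   (p1,1)→(p1,0,-1)
state=p1 head=-1 tape=.[.]00010   (p1,.)→(p3,.,-1)
state=p3 head=-2 tape=[.].00010   (p3,.)→(pH,0,+1)
state=pH head=-1 tape=0[.]00010
M halts after 9 transitions.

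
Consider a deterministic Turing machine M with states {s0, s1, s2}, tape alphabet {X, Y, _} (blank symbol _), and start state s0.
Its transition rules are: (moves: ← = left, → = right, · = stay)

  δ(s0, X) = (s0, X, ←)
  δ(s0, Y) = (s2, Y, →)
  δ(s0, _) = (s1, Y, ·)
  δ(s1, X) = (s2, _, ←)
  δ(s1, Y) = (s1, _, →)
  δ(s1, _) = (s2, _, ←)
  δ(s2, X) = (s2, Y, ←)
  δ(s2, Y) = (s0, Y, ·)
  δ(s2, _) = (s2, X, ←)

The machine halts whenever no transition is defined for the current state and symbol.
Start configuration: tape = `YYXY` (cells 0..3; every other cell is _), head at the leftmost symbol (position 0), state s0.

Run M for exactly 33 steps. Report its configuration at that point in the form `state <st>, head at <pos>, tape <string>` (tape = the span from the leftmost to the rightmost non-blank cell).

state s0, head at 6, tape YYYYYYY

state=s0 head=0 tape=[Y]YXY___   (s0,Y)→(s2,Y,→)
state=s2 head=1 tape=Y[Y]XY___   (s2,Y)→(s0,Y,·)
state=s0 head=1 tape=Y[Y]XY___   (s0,Y)→(s2,Y,→)
state=s2 head=2 tape=YY[X]Y___   (s2,X)→(s2,Y,←)
state=s2 head=1 tape=Y[Y]YY___   (s2,Y)→(s0,Y,·)
state=s0 head=1 tape=Y[Y]YY___   (s0,Y)→(s2,Y,→)
state=s2 head=2 tape=YY[Y]Y___   (s2,Y)→(s0,Y,·)
state=s0 head=2 tape=YY[Y]Y___   (s0,Y)→(s2,Y,→)
state=s2 head=3 tape=YYY[Y]___   (s2,Y)→(s0,Y,·)
state=s0 head=3 tape=YYY[Y]___   (s0,Y)→(s2,Y,→)
state=s2 head=4 tape=YYYY[_]__   (s2,_)→(s2,X,←)
state=s2 head=3 tape=YYY[Y]X__   (s2,Y)→(s0,Y,·)
state=s0 head=3 tape=YYY[Y]X__   (s0,Y)→(s2,Y,→)
state=s2 head=4 tape=YYYY[X]__   (s2,X)→(s2,Y,←)
state=s2 head=3 tape=YYY[Y]Y__   (s2,Y)→(s0,Y,·)
state=s0 head=3 tape=YYY[Y]Y__   (s0,Y)→(s2,Y,→)
state=s2 head=4 tape=YYYY[Y]__   (s2,Y)→(s0,Y,·)
state=s0 head=4 tape=YYYY[Y]__   (s0,Y)→(s2,Y,→)
state=s2 head=5 tape=YYYYY[_]_   (s2,_)→(s2,X,←)
state=s2 head=4 tape=YYYY[Y]X_   (s2,Y)→(s0,Y,·)
state=s0 head=4 tape=YYYY[Y]X_   (s0,Y)→(s2,Y,→)
state=s2 head=5 tape=YYYYY[X]_   (s2,X)→(s2,Y,←)
state=s2 head=4 tape=YYYY[Y]Y_   (s2,Y)→(s0,Y,·)
state=s0 head=4 tape=YYYY[Y]Y_   (s0,Y)→(s2,Y,→)
state=s2 head=5 tape=YYYYY[Y]_   (s2,Y)→(s0,Y,·)
state=s0 head=5 tape=YYYYY[Y]_   (s0,Y)→(s2,Y,→)
state=s2 head=6 tape=YYYYYY[_]   (s2,_)→(s2,X,←)
state=s2 head=5 tape=YYYYY[Y]X   (s2,Y)→(s0,Y,·)
state=s0 head=5 tape=YYYYY[Y]X   (s0,Y)→(s2,Y,→)
state=s2 head=6 tape=YYYYYY[X]   (s2,X)→(s2,Y,←)
state=s2 head=5 tape=YYYYY[Y]Y   (s2,Y)→(s0,Y,·)
state=s0 head=5 tape=YYYYY[Y]Y   (s0,Y)→(s2,Y,→)
state=s2 head=6 tape=YYYYYY[Y]   (s2,Y)→(s0,Y,·)
state=s0 head=6 tape=YYYYYY[Y]
After 33 steps: state s0, head at 6, tape YYYYYYY.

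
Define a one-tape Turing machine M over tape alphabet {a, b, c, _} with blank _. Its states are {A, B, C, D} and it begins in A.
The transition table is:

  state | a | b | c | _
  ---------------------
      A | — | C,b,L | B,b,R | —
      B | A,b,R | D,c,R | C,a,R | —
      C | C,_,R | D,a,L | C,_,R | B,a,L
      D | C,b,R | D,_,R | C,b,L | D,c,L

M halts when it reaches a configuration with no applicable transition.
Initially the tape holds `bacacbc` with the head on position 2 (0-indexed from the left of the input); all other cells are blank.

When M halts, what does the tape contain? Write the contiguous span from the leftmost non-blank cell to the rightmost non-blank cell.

babc_b_a

A | ba[c]acbc_   read c → write b, move R, go to B
B | bab[a]cbc_   read a → write b, move R, go to A
A | babb[c]bc_   read c → write b, move R, go to B
B | babbb[b]c_   read b → write c, move R, go to D
D | babbbc[c]_   read c → write b, move L, go to C
C | babbb[c]b_   read c → write _, move R, go to C
C | babbb_[b]_   read b → write a, move L, go to D
D | babbb[_]a_   read _ → write c, move L, go to D
D | babb[b]ca_   read b → write _, move R, go to D
D | babb_[c]a_   read c → write b, move L, go to C
C | babb[_]ba_   read _ → write a, move L, go to B
B | bab[b]aba_   read b → write c, move R, go to D
D | babc[a]ba_   read a → write b, move R, go to C
C | babcb[b]a_   read b → write a, move L, go to D
D | babc[b]aa_   read b → write _, move R, go to D
D | babc_[a]a_   read a → write b, move R, go to C
C | babc_b[a]_   read a → write _, move R, go to C
C | babc_b_[_]   read _ → write a, move L, go to B
B | babc_b[_]a
The non-blank tape span at halt is babc_b_a.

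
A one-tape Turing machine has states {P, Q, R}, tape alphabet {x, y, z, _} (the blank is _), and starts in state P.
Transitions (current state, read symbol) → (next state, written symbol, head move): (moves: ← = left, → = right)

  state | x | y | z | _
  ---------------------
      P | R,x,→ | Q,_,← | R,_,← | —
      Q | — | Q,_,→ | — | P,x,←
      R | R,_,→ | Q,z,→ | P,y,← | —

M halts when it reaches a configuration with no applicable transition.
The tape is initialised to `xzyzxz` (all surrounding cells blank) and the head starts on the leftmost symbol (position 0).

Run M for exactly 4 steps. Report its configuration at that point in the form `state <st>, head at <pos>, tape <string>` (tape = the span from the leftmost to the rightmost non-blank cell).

state Q, head at 2, tape xzyzxz

state=P head=0 tape=[x]zyzxz   (P,x)→(R,x,→)
state=R head=1 tape=x[z]yzxz   (R,z)→(P,y,←)
state=P head=0 tape=[x]yyzxz   (P,x)→(R,x,→)
state=R head=1 tape=x[y]yzxz   (R,y)→(Q,z,→)
state=Q head=2 tape=xz[y]zxz
After 4 steps: state Q, head at 2, tape xzyzxz.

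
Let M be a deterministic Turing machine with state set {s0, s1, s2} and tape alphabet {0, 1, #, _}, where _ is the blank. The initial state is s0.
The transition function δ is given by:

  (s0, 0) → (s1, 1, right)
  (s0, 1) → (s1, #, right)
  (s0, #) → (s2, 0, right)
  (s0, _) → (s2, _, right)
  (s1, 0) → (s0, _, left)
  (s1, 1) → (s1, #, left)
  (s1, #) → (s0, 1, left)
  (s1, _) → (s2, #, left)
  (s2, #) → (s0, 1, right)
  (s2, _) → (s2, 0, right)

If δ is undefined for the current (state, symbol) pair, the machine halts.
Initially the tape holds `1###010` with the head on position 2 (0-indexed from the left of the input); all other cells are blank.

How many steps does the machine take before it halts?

14

s0 | 1#[#]#010_   read # → write 0, move right, go to s2
s2 | 1#0[#]010_   read # → write 1, move right, go to s0
s0 | 1#01[0]10_   read 0 → write 1, move right, go to s1
s1 | 1#011[1]0_   read 1 → write #, move left, go to s1
s1 | 1#01[1]#0_   read 1 → write #, move left, go to s1
s1 | 1#0[1]##0_   read 1 → write #, move left, go to s1
s1 | 1#[0]###0_   read 0 → write _, move left, go to s0
s0 | 1[#]_###0_   read # → write 0, move right, go to s2
s2 | 10[_]###0_   read _ → write 0, move right, go to s2
s2 | 100[#]##0_   read # → write 1, move right, go to s0
s0 | 1001[#]#0_   read # → write 0, move right, go to s2
s2 | 10010[#]0_   read # → write 1, move right, go to s0
s0 | 100101[0]_   read 0 → write 1, move right, go to s1
s1 | 1001011[_]   read _ → write #, move left, go to s2
s2 | 100101[1]#
M halts after 14 transitions.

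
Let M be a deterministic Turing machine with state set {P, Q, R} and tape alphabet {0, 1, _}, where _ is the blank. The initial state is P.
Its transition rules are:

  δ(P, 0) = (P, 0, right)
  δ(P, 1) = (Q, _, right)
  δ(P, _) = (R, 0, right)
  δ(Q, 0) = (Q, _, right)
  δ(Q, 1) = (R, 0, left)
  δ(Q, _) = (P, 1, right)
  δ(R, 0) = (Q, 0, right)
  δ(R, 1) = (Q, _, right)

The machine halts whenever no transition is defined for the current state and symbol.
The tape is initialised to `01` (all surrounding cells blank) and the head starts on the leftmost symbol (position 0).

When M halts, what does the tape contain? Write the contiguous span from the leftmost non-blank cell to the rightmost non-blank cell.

P | [0]1___   read 0 → write 0, move right, go to P
P | 0[1]___   read 1 → write _, move right, go to Q
Q | 0_[_]__   read _ → write 1, move right, go to P
P | 0_1[_]_   read _ → write 0, move right, go to R
R | 0_10[_]
The non-blank tape span at halt is 0_10.

0_10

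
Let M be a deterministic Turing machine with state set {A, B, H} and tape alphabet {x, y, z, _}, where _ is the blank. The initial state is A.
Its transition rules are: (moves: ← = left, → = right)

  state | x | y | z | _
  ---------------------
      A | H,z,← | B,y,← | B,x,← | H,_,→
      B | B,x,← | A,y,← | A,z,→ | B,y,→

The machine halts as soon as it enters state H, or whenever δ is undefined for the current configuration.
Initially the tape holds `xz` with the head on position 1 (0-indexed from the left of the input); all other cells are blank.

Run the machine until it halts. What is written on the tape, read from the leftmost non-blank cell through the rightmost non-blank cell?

yxx

state=A head=1 tape=__x[z]   (A,z)→(B,x,←)
state=B head=0 tape=__[x]x   (B,x)→(B,x,←)
state=B head=-1 tape=_[_]xx   (B,_)→(B,y,→)
state=B head=0 tape=_y[x]x   (B,x)→(B,x,←)
state=B head=-1 tape=_[y]xx   (B,y)→(A,y,←)
state=A head=-2 tape=[_]yxx   (A,_)→(H,_,→)
state=H head=-1 tape=_[y]xx
The non-blank tape span at halt is yxx.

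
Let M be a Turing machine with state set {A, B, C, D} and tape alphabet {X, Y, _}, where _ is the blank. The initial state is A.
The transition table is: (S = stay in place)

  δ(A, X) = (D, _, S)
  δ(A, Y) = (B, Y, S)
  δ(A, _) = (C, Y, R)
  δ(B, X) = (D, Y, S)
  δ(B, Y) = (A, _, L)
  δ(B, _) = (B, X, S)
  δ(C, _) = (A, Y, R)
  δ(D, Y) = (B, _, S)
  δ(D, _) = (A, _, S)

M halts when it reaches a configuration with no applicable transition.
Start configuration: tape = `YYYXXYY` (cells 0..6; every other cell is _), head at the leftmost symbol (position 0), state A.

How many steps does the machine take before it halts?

33

A | ___[Y]YYXXYY   read Y → write Y, move S, go to B
B | ___[Y]YYXXYY   read Y → write _, move L, go to A
A | __[_]_YYXXYY   read _ → write Y, move R, go to C
C | __Y[_]YYXXYY   read _ → write Y, move R, go to A
A | __YY[Y]YXXYY   read Y → write Y, move S, go to B
B | __YY[Y]YXXYY   read Y → write _, move L, go to A
A | __Y[Y]_YXXYY   read Y → write Y, move S, go to B
B | __Y[Y]_YXXYY   read Y → write _, move L, go to A
A | __[Y]__YXXYY   read Y → write Y, move S, go to B
B | __[Y]__YXXYY   read Y → write _, move L, go to A
A | _[_]___YXXYY   read _ → write Y, move R, go to C
C | _Y[_]__YXXYY   read _ → write Y, move R, go to A
A | _YY[_]_YXXYY   read _ → write Y, move R, go to C
C | _YYY[_]YXXYY   read _ → write Y, move R, go to A
A | _YYYY[Y]XXYY   read Y → write Y, move S, go to B
B | _YYYY[Y]XXYY   read Y → write _, move L, go to A
A | _YYY[Y]_XXYY   read Y → write Y, move S, go to B
B | _YYY[Y]_XXYY   read Y → write _, move L, go to A
A | _YY[Y]__XXYY   read Y → write Y, move S, go to B
B | _YY[Y]__XXYY   read Y → write _, move L, go to A
A | _Y[Y]___XXYY   read Y → write Y, move S, go to B
B | _Y[Y]___XXYY   read Y → write _, move L, go to A
A | _[Y]____XXYY   read Y → write Y, move S, go to B
B | _[Y]____XXYY   read Y → write _, move L, go to A
A | [_]_____XXYY   read _ → write Y, move R, go to C
C | Y[_]____XXYY   read _ → write Y, move R, go to A
A | YY[_]___XXYY   read _ → write Y, move R, go to C
C | YYY[_]__XXYY   read _ → write Y, move R, go to A
A | YYYY[_]_XXYY   read _ → write Y, move R, go to C
C | YYYYY[_]XXYY   read _ → write Y, move R, go to A
A | YYYYYY[X]XYY   read X → write _, move S, go to D
D | YYYYYY[_]XYY   read _ → write _, move S, go to A
A | YYYYYY[_]XYY   read _ → write Y, move R, go to C
C | YYYYYYY[X]YY
M halts after 33 transitions.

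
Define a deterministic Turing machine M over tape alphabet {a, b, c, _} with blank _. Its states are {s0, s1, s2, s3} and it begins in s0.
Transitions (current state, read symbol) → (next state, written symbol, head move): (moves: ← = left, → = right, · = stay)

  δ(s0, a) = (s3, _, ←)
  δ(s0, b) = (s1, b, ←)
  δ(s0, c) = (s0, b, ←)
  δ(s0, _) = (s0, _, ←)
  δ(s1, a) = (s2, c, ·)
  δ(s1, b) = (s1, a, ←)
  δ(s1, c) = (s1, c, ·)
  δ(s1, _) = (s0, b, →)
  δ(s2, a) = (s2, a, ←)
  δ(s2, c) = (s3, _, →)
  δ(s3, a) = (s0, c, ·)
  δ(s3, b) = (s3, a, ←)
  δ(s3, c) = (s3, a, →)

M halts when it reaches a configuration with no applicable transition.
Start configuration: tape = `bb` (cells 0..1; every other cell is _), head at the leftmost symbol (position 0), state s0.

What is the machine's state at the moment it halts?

state=s0 head=0 tape=___[b]b   (s0,b)→(s1,b,←)
state=s1 head=-1 tape=__[_]bb   (s1,_)→(s0,b,→)
state=s0 head=0 tape=__b[b]b   (s0,b)→(s1,b,←)
state=s1 head=-1 tape=__[b]bb   (s1,b)→(s1,a,←)
state=s1 head=-2 tape=_[_]abb   (s1,_)→(s0,b,→)
state=s0 head=-1 tape=_b[a]bb   (s0,a)→(s3,_,←)
state=s3 head=-2 tape=_[b]_bb   (s3,b)→(s3,a,←)
state=s3 head=-3 tape=[_]a_bb
No transition is defined for (s3, _); M halts in state s3.

s3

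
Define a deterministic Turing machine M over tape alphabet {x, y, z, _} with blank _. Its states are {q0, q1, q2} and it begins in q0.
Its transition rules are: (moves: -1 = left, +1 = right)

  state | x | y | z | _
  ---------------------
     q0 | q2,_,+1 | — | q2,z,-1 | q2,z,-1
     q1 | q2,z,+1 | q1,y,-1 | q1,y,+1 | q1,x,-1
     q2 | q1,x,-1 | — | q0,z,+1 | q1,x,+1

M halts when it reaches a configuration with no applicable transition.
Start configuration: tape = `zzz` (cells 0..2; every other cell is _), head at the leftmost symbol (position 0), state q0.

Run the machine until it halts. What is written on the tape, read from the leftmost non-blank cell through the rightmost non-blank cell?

zyyyx

state=q0 head=0 tape=_[z]zz_   (q0,z)→(q2,z,-1)
state=q2 head=-1 tape=[_]zzz_   (q2,_)→(q1,x,+1)
state=q1 head=0 tape=x[z]zz_   (q1,z)→(q1,y,+1)
state=q1 head=1 tape=xy[z]z_   (q1,z)→(q1,y,+1)
state=q1 head=2 tape=xyy[z]_   (q1,z)→(q1,y,+1)
state=q1 head=3 tape=xyyy[_]   (q1,_)→(q1,x,-1)
state=q1 head=2 tape=xyy[y]x   (q1,y)→(q1,y,-1)
state=q1 head=1 tape=xy[y]yx   (q1,y)→(q1,y,-1)
state=q1 head=0 tape=x[y]yyx   (q1,y)→(q1,y,-1)
state=q1 head=-1 tape=[x]yyyx   (q1,x)→(q2,z,+1)
state=q2 head=0 tape=z[y]yyx
The non-blank tape span at halt is zyyyx.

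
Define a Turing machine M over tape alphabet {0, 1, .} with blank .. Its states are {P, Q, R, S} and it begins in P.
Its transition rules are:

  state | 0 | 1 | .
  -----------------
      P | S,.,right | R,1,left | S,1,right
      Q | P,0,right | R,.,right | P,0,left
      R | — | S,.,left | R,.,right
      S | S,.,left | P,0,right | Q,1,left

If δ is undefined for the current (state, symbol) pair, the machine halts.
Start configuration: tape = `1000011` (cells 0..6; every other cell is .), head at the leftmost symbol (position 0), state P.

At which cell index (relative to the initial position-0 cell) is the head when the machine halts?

state=P head=0 tape=...[1]000011   (P,1)→(R,1,left)
state=R head=-1 tape=..[.]1000011   (R,.)→(R,.,right)
state=R head=0 tape=...[1]000011   (R,1)→(S,.,left)
state=S head=-1 tape=..[.].000011   (S,.)→(Q,1,left)
state=Q head=-2 tape=.[.]1.000011   (Q,.)→(P,0,left)
state=P head=-3 tape=[.]01.000011   (P,.)→(S,1,right)
state=S head=-2 tape=1[0]1.000011   (S,0)→(S,.,left)
state=S head=-3 tape=[1].1.000011   (S,1)→(P,0,right)
state=P head=-2 tape=0[.]1.000011   (P,.)→(S,1,right)
state=S head=-1 tape=01[1].000011   (S,1)→(P,0,right)
state=P head=0 tape=010[.]000011   (P,.)→(S,1,right)
state=S head=1 tape=0101[0]00011   (S,0)→(S,.,left)
state=S head=0 tape=010[1].00011   (S,1)→(P,0,right)
state=P head=1 tape=0100[.]00011   (P,.)→(S,1,right)
state=S head=2 tape=01001[0]0011   (S,0)→(S,.,left)
state=S head=1 tape=0100[1].0011   (S,1)→(P,0,right)
state=P head=2 tape=01000[.]0011   (P,.)→(S,1,right)
state=S head=3 tape=010001[0]011   (S,0)→(S,.,left)
state=S head=2 tape=01000[1].011   (S,1)→(P,0,right)
state=P head=3 tape=010000[.]011   (P,.)→(S,1,right)
state=S head=4 tape=0100001[0]11   (S,0)→(S,.,left)
state=S head=3 tape=010000[1].11   (S,1)→(P,0,right)
state=P head=4 tape=0100000[.]11   (P,.)→(S,1,right)
state=S head=5 tape=01000001[1]1   (S,1)→(P,0,right)
state=P head=6 tape=010000010[1]   (P,1)→(R,1,left)
state=R head=5 tape=01000001[0]1
At halt the head is at cell 5.

5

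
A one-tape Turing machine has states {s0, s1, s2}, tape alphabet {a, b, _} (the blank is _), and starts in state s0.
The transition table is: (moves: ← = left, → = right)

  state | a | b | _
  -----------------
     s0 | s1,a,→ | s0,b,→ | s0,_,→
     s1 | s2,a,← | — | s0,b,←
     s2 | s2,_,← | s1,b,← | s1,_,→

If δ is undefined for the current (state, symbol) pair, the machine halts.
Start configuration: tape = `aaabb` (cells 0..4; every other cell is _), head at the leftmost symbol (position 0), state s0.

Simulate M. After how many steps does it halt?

17

s0 | __[a]aabb   read a → write a, move →, go to s1
s1 | __a[a]abb   read a → write a, move ←, go to s2
s2 | __[a]aabb   read a → write _, move ←, go to s2
s2 | _[_]_aabb   read _ → write _, move →, go to s1
s1 | __[_]aabb   read _ → write b, move ←, go to s0
s0 | _[_]baabb   read _ → write _, move →, go to s0
s0 | __[b]aabb   read b → write b, move →, go to s0
s0 | __b[a]abb   read a → write a, move →, go to s1
s1 | __ba[a]bb   read a → write a, move ←, go to s2
s2 | __b[a]abb   read a → write _, move ←, go to s2
s2 | __[b]_abb   read b → write b, move ←, go to s1
s1 | _[_]b_abb   read _ → write b, move ←, go to s0
s0 | [_]bb_abb   read _ → write _, move →, go to s0
s0 | _[b]b_abb   read b → write b, move →, go to s0
s0 | _b[b]_abb   read b → write b, move →, go to s0
s0 | _bb[_]abb   read _ → write _, move →, go to s0
s0 | _bb_[a]bb   read a → write a, move →, go to s1
s1 | _bb_a[b]b
M halts after 17 transitions.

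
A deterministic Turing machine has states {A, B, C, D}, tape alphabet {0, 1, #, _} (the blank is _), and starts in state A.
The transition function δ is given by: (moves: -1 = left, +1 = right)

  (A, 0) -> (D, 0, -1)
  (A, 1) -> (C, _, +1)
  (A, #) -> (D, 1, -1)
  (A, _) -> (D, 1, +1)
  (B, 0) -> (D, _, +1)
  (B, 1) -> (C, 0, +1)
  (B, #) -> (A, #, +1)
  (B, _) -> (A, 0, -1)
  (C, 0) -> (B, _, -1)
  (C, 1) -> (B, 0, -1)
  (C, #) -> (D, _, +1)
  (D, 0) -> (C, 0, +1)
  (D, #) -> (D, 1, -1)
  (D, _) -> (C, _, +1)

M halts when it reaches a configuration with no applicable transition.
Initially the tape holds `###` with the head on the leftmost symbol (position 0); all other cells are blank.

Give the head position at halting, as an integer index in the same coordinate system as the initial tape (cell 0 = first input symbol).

3

A | __[#]##_   read # → write 1, move -1, go to D
D | _[_]1##_   read _ → write _, move +1, go to C
C | __[1]##_   read 1 → write 0, move -1, go to B
B | _[_]0##_   read _ → write 0, move -1, go to A
A | [_]00##_   read _ → write 1, move +1, go to D
D | 1[0]0##_   read 0 → write 0, move +1, go to C
C | 10[0]##_   read 0 → write _, move -1, go to B
B | 1[0]_##_   read 0 → write _, move +1, go to D
D | 1_[_]##_   read _ → write _, move +1, go to C
C | 1__[#]#_   read # → write _, move +1, go to D
D | 1___[#]_   read # → write 1, move -1, go to D
D | 1__[_]1_   read _ → write _, move +1, go to C
C | 1___[1]_   read 1 → write 0, move -1, go to B
B | 1__[_]0_   read _ → write 0, move -1, go to A
A | 1_[_]00_   read _ → write 1, move +1, go to D
D | 1_1[0]0_   read 0 → write 0, move +1, go to C
C | 1_10[0]_   read 0 → write _, move -1, go to B
B | 1_1[0]__   read 0 → write _, move +1, go to D
D | 1_1_[_]_   read _ → write _, move +1, go to C
C | 1_1__[_]
At halt the head is at cell 3.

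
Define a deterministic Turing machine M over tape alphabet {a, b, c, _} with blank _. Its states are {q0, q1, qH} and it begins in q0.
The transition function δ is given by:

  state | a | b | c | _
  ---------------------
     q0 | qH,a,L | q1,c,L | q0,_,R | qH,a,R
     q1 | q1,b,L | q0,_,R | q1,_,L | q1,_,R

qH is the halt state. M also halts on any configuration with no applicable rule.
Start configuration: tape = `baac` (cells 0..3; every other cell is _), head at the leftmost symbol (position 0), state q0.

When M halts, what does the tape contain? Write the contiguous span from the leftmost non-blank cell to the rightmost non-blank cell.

q0 | _[b]aac   read b → write c, move L, go to q1
q1 | [_]caac   read _ → write _, move R, go to q1
q1 | _[c]aac   read c → write _, move L, go to q1
q1 | [_]_aac   read _ → write _, move R, go to q1
q1 | _[_]aac   read _ → write _, move R, go to q1
q1 | __[a]ac   read a → write b, move L, go to q1
q1 | _[_]bac   read _ → write _, move R, go to q1
q1 | __[b]ac   read b → write _, move R, go to q0
q0 | ___[a]c   read a → write a, move L, go to qH
qH | __[_]ac
The non-blank tape span at halt is ac.

ac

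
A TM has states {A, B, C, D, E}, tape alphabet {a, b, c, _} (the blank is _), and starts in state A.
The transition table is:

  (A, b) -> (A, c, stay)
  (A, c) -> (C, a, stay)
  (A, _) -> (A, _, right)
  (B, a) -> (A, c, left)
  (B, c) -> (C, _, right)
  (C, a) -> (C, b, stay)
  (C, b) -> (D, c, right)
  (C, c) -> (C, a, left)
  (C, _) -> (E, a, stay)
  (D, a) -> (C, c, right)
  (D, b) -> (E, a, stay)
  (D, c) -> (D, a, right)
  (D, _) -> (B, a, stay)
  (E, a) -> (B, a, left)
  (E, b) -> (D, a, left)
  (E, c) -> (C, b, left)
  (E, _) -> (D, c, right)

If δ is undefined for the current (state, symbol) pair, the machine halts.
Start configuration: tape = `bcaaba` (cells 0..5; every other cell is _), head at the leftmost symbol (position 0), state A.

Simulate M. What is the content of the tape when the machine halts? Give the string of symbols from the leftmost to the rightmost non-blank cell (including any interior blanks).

cac_c_cac

A | [b]caaba___   read b → write c, move stay, go to A
A | [c]caaba___   read c → write a, move stay, go to C
C | [a]caaba___   read a → write b, move stay, go to C
C | [b]caaba___   read b → write c, move right, go to D
D | c[c]aaba___   read c → write a, move right, go to D
D | ca[a]aba___   read a → write c, move right, go to C
C | cac[a]ba___   read a → write b, move stay, go to C
C | cac[b]ba___   read b → write c, move right, go to D
D | cacc[b]a___   read b → write a, move stay, go to E
E | cacc[a]a___   read a → write a, move left, go to B
B | cac[c]aa___   read c → write _, move right, go to C
C | cac_[a]a___   read a → write b, move stay, go to C
C | cac_[b]a___   read b → write c, move right, go to D
D | cac_c[a]___   read a → write c, move right, go to C
C | cac_cc[_]__   read _ → write a, move stay, go to E
E | cac_cc[a]__   read a → write a, move left, go to B
B | cac_c[c]a__   read c → write _, move right, go to C
C | cac_c_[a]__   read a → write b, move stay, go to C
C | cac_c_[b]__   read b → write c, move right, go to D
D | cac_c_c[_]_   read _ → write a, move stay, go to B
B | cac_c_c[a]_   read a → write c, move left, go to A
A | cac_c_[c]c_   read c → write a, move stay, go to C
C | cac_c_[a]c_   read a → write b, move stay, go to C
C | cac_c_[b]c_   read b → write c, move right, go to D
D | cac_c_c[c]_   read c → write a, move right, go to D
D | cac_c_ca[_]   read _ → write a, move stay, go to B
B | cac_c_ca[a]   read a → write c, move left, go to A
A | cac_c_c[a]c
The non-blank tape span at halt is cac_c_cac.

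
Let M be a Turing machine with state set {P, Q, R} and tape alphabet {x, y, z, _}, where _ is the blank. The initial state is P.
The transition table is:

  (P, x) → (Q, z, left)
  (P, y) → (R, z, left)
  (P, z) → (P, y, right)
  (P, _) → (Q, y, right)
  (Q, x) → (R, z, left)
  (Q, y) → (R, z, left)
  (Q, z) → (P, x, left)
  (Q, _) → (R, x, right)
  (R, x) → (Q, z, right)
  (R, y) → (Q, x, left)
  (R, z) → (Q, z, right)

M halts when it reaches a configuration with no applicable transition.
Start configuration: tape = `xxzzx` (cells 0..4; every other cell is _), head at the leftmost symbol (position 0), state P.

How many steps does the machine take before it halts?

P | __[x]xzzx   read x → write z, move left, go to Q
Q | _[_]zxzzx   read _ → write x, move right, go to R
R | _x[z]xzzx   read z → write z, move right, go to Q
Q | _xz[x]zzx   read x → write z, move left, go to R
R | _x[z]zzzx   read z → write z, move right, go to Q
Q | _xz[z]zzx   read z → write x, move left, go to P
P | _x[z]xzzx   read z → write y, move right, go to P
P | _xy[x]zzx   read x → write z, move left, go to Q
Q | _x[y]zzzx   read y → write z, move left, go to R
R | _[x]zzzzx   read x → write z, move right, go to Q
Q | _z[z]zzzx   read z → write x, move left, go to P
P | _[z]xzzzx   read z → write y, move right, go to P
P | _y[x]zzzx   read x → write z, move left, go to Q
Q | _[y]zzzzx   read y → write z, move left, go to R
R | [_]zzzzzx
M halts after 14 transitions.

14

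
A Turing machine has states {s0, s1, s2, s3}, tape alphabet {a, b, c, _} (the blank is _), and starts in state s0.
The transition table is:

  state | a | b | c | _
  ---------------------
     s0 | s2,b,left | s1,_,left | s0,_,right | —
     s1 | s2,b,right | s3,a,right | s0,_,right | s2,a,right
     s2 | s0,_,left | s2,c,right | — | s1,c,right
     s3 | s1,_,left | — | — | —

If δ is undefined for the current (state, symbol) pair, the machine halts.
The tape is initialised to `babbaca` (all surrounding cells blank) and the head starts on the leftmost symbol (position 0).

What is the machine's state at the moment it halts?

s0

state=s0 head=0 tape=_[b]abbaca   (s0,b)→(s1,_,left)
state=s1 head=-1 tape=[_]_abbaca   (s1,_)→(s2,a,right)
state=s2 head=0 tape=a[_]abbaca   (s2,_)→(s1,c,right)
state=s1 head=1 tape=ac[a]bbaca   (s1,a)→(s2,b,right)
state=s2 head=2 tape=acb[b]baca   (s2,b)→(s2,c,right)
state=s2 head=3 tape=acbc[b]aca   (s2,b)→(s2,c,right)
state=s2 head=4 tape=acbcc[a]ca   (s2,a)→(s0,_,left)
state=s0 head=3 tape=acbc[c]_ca   (s0,c)→(s0,_,right)
state=s0 head=4 tape=acbc_[_]ca
No transition is defined for (s0, _); M halts in state s0.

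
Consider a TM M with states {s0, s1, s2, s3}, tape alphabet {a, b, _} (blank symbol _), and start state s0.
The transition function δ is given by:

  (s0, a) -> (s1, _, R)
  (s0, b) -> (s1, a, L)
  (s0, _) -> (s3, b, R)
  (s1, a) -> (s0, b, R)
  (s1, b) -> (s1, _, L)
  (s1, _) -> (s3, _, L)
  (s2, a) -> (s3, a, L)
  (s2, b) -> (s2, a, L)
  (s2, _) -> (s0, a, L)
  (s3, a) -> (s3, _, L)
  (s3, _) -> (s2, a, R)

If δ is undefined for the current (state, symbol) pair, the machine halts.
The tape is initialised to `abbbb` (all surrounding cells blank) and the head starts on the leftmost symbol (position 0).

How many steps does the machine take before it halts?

state=s0 head=0 tape=_[a]bbbb   (s0,a)→(s1,_,R)
state=s1 head=1 tape=__[b]bbb   (s1,b)→(s1,_,L)
state=s1 head=0 tape=_[_]_bbb   (s1,_)→(s3,_,L)
state=s3 head=-1 tape=[_]__bbb   (s3,_)→(s2,a,R)
state=s2 head=0 tape=a[_]_bbb   (s2,_)→(s0,a,L)
state=s0 head=-1 tape=[a]a_bbb   (s0,a)→(s1,_,R)
state=s1 head=0 tape=_[a]_bbb   (s1,a)→(s0,b,R)
state=s0 head=1 tape=_b[_]bbb   (s0,_)→(s3,b,R)
state=s3 head=2 tape=_bb[b]bb
M halts after 8 transitions.

8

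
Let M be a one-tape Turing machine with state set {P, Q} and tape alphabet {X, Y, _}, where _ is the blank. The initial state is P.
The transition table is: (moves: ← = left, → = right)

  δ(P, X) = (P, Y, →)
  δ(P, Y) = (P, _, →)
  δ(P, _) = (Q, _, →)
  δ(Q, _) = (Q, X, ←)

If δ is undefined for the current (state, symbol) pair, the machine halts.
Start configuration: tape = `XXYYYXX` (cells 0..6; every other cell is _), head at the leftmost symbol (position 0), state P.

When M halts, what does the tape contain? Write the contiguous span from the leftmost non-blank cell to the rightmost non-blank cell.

YY___YYXX

P | [X]XYYYXX__   read X → write Y, move →, go to P
P | Y[X]YYYXX__   read X → write Y, move →, go to P
P | YY[Y]YYXX__   read Y → write _, move →, go to P
P | YY_[Y]YXX__   read Y → write _, move →, go to P
P | YY__[Y]XX__   read Y → write _, move →, go to P
P | YY___[X]X__   read X → write Y, move →, go to P
P | YY___Y[X]__   read X → write Y, move →, go to P
P | YY___YY[_]_   read _ → write _, move →, go to Q
Q | YY___YY_[_]   read _ → write X, move ←, go to Q
Q | YY___YY[_]X   read _ → write X, move ←, go to Q
Q | YY___Y[Y]XX
The non-blank tape span at halt is YY___YYXX.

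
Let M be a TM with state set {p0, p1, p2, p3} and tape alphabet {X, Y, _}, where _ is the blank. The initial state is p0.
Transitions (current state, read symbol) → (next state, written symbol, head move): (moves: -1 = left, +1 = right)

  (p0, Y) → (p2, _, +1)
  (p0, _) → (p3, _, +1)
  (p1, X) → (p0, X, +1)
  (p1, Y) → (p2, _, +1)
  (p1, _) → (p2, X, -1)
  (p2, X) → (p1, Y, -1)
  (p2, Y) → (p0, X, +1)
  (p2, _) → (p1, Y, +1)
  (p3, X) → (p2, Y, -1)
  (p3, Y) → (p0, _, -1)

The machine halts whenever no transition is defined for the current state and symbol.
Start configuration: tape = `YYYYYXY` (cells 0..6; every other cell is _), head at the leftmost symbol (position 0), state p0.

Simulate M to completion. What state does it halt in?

p0

state=p0 head=0 tape=_[Y]YYYYXY   (p0,Y)→(p2,_,+1)
state=p2 head=1 tape=__[Y]YYYXY   (p2,Y)→(p0,X,+1)
state=p0 head=2 tape=__X[Y]YYXY   (p0,Y)→(p2,_,+1)
state=p2 head=3 tape=__X_[Y]YXY   (p2,Y)→(p0,X,+1)
state=p0 head=4 tape=__X_X[Y]XY   (p0,Y)→(p2,_,+1)
state=p2 head=5 tape=__X_X_[X]Y   (p2,X)→(p1,Y,-1)
state=p1 head=4 tape=__X_X[_]YY   (p1,_)→(p2,X,-1)
state=p2 head=3 tape=__X_[X]XYY   (p2,X)→(p1,Y,-1)
state=p1 head=2 tape=__X[_]YXYY   (p1,_)→(p2,X,-1)
state=p2 head=1 tape=__[X]XYXYY   (p2,X)→(p1,Y,-1)
state=p1 head=0 tape=_[_]YXYXYY   (p1,_)→(p2,X,-1)
state=p2 head=-1 tape=[_]XYXYXYY   (p2,_)→(p1,Y,+1)
state=p1 head=0 tape=Y[X]YXYXYY   (p1,X)→(p0,X,+1)
state=p0 head=1 tape=YX[Y]XYXYY   (p0,Y)→(p2,_,+1)
state=p2 head=2 tape=YX_[X]YXYY   (p2,X)→(p1,Y,-1)
state=p1 head=1 tape=YX[_]YYXYY   (p1,_)→(p2,X,-1)
state=p2 head=0 tape=Y[X]XYYXYY   (p2,X)→(p1,Y,-1)
state=p1 head=-1 tape=[Y]YXYYXYY   (p1,Y)→(p2,_,+1)
state=p2 head=0 tape=_[Y]XYYXYY   (p2,Y)→(p0,X,+1)
state=p0 head=1 tape=_X[X]YYXYY
No transition is defined for (p0, X); M halts in state p0.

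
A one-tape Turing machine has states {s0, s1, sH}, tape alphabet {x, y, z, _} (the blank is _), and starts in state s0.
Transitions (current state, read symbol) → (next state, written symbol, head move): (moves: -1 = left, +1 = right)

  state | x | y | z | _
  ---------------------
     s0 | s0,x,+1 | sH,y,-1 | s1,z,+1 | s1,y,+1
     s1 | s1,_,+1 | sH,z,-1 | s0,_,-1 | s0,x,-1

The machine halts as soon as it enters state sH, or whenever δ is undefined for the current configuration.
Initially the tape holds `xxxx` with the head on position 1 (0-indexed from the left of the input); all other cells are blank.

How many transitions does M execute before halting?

s0 | x[x]xx__   read x → write x, move +1, go to s0
s0 | xx[x]x__   read x → write x, move +1, go to s0
s0 | xxx[x]__   read x → write x, move +1, go to s0
s0 | xxxx[_]_   read _ → write y, move +1, go to s1
s1 | xxxxy[_]   read _ → write x, move -1, go to s0
s0 | xxxx[y]x   read y → write y, move -1, go to sH
sH | xxx[x]yx
M halts after 6 transitions.

6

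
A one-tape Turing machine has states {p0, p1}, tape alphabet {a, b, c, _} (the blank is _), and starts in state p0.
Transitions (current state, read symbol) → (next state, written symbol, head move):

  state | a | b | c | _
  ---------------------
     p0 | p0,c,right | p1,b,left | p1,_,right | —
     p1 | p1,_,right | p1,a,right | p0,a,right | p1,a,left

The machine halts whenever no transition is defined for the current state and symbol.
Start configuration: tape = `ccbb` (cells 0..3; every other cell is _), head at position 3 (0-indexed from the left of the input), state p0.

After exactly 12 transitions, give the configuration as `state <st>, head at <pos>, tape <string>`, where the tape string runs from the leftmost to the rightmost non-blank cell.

state=p0 head=3 tape=ccb[b]__   (p0,b)→(p1,b,left)
state=p1 head=2 tape=cc[b]b__   (p1,b)→(p1,a,right)
state=p1 head=3 tape=cca[b]__   (p1,b)→(p1,a,right)
state=p1 head=4 tape=ccaa[_]_   (p1,_)→(p1,a,left)
state=p1 head=3 tape=cca[a]a_   (p1,a)→(p1,_,right)
state=p1 head=4 tape=cca_[a]_   (p1,a)→(p1,_,right)
state=p1 head=5 tape=cca__[_]   (p1,_)→(p1,a,left)
state=p1 head=4 tape=cca_[_]a   (p1,_)→(p1,a,left)
state=p1 head=3 tape=cca[_]aa   (p1,_)→(p1,a,left)
state=p1 head=2 tape=cc[a]aaa   (p1,a)→(p1,_,right)
state=p1 head=3 tape=cc_[a]aa   (p1,a)→(p1,_,right)
state=p1 head=4 tape=cc__[a]a   (p1,a)→(p1,_,right)
state=p1 head=5 tape=cc___[a]
After 12 steps: state p1, head at 5, tape cc___a.

state p1, head at 5, tape cc___a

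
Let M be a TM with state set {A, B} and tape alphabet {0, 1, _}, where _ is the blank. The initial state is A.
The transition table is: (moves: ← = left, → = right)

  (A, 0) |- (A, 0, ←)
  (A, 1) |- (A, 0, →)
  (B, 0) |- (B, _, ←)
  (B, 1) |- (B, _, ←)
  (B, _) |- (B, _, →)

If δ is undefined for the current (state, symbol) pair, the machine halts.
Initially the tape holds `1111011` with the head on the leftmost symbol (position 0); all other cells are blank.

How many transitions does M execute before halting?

A | _[1]111011   read 1 → write 0, move →, go to A
A | _0[1]11011   read 1 → write 0, move →, go to A
A | _00[1]1011   read 1 → write 0, move →, go to A
A | _000[1]011   read 1 → write 0, move →, go to A
A | _0000[0]11   read 0 → write 0, move ←, go to A
A | _000[0]011   read 0 → write 0, move ←, go to A
A | _00[0]0011   read 0 → write 0, move ←, go to A
A | _0[0]00011   read 0 → write 0, move ←, go to A
A | _[0]000011   read 0 → write 0, move ←, go to A
A | [_]0000011
M halts after 9 transitions.

9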